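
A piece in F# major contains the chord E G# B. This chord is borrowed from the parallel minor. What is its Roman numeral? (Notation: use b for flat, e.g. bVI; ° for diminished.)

E is the lowered form of scale degree 7 in F# major (the diatonic degree 7 is E#). Diatonically F# major has E#dim (vii°) on that degree; E–G#–B is instead the major chord native to F# minor, so it takes the label bVII.

bVII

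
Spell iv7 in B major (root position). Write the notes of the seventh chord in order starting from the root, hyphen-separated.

E-G-B-D

The root, E, is scale degree 4 — the same note in B major and B minor; only the chord quality changes. Building the minor-seventh chord from the parallel minor on E: E–G–B–D.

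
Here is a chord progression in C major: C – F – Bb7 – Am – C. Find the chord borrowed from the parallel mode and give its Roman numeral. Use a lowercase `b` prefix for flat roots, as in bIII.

bVII7

The diatonic triads in C major are C, Dm, Em, F, G, Am, Bdim. C, F and Am all belong to that set. Bb7 (Bb–D–F–Ab) doesn't fit — on degree 7 C major would have Bdim (vii°). Bb7 is the degree-7 chord of C minor, so it is the borrowed bVII7.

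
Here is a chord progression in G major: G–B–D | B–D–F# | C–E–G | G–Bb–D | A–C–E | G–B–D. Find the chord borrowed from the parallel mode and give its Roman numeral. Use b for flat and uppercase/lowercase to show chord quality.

i

In G major the diatonic chords are G, Am, Bm, C, D, Em, F#dim. G–B–D = G, B–D–F# = Bm, C–E–G = C and A–C–E = Am are all diatonic. But G–Bb–D is foreign: the diatonic I on degree 1 is G, whereas Gm comes from G minor. It is labeled i.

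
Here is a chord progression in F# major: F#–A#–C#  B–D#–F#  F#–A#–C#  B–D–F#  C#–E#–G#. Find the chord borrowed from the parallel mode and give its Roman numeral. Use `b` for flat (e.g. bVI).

iv

In F# major the diatonic chords are F#, G#m, A#m, B, C#, D#m, E#dim. F#–A#–C# = F#, B–D#–F# = B and C#–E#–G# = C# all belong to that set. But B–D–F# is foreign: the diatonic IV on degree 4 is B, whereas Bm comes from F# minor. It is labeled iv.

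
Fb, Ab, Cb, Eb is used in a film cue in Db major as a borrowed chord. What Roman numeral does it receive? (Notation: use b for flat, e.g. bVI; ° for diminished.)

bIIImaj7

The root Fb is the lowered 3rd scale degree — diatonically Db major has F there. Diatonically Db major has Fm (iii) on that degree; Fb–Ab–Cb–Eb is instead the major-seventh chord native to Db minor, so it takes the label bIIImaj7.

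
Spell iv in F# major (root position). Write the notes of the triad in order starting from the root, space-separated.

B D F#

iv is built on scale degree 4, which is B in both F# major and its parallel. In F# minor the chord on B is B–D–F#.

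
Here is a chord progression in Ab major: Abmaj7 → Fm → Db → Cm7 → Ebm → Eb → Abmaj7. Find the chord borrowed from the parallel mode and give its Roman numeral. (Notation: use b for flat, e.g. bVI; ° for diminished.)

v

In Ab major the diatonic chords are Ab, Bbm, Cm, Db, Eb, Fm, Gdim. Abmaj7, Fm, Db, Cm7 and Eb are all diatonic. Ebm (Eb–Gb–Bb) doesn't fit — on degree 5 Ab major would have Eb (V). Ebm is the degree-5 chord of Ab minor, so it is the borrowed v.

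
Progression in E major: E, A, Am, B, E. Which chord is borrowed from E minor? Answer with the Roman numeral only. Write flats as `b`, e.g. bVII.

E major has the diatonic set E, F#m, G#m, A, B, C#m, D#dim. E, A and B all belong to that set. Am (A–C–E) is not: scale degree 4 in E major carries A (IV). In E minor the chord on that degree is Am, so here it functions as iv, borrowed from the parallel minor.

iv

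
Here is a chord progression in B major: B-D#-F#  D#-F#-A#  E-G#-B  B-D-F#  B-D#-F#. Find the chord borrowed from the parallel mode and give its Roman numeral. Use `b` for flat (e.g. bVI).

i

B major has the diatonic set B, C#m, D#m, E, F#, G#m, A#dim. B–D#–F# = B, D#–F#–A# = D#m and E–G#–B = E are all diatonic. B–D–F# is not: scale degree 1 in B major carries B (I). In B minor the chord on that degree is Bm, so here it functions as i, borrowed from the parallel minor.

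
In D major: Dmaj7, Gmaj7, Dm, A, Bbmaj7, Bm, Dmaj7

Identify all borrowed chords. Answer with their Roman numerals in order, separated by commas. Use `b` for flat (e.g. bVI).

i, bVImaj7

The diatonic triads in D major are D, Em, F#m, G, A, Bm, C#dim. Dmaj7, Gmaj7, A and Bm are all diatonic. Dm (D–F–A) doesn't fit — on degree 1 D major would have D (I). Dm is the degree-1 chord of D minor, so it is the borrowed i. Bbmaj7 (Bb–D–F–A) doesn't fit — on degree 6 D major would have Bm (vi). Bbmaj7 is the degree-6 chord of D minor, so it is the borrowed bVImaj7.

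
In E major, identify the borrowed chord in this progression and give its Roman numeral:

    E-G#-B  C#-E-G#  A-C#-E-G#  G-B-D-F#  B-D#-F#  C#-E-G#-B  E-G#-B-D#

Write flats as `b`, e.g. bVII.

In E major the diatonic chords are E, F#m, G#m, A, B, C#m, D#dim. E–G#–B = E, C#–E–G# = C#m, A–C#–E–G# = Amaj7, B–D#–F# = B, C#–E–G#–B = C#m7 and E–G#–B–D# = Emaj7 are all diatonic. But G–B–D–F# is foreign: the diatonic iii on degree 3 is G#m, whereas Gmaj7 comes from E minor. It is labeled bIIImaj7.

bIIImaj7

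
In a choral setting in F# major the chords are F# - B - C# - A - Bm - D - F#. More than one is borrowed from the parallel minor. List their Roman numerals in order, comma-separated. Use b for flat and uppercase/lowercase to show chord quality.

bIII, iv, bVI

The diatonic triads in F# major are F#, G#m, A#m, B, C#, D#m, E#dim. F#, B and C# all belong to that set. A (A–C#–E) doesn't fit — on degree 3 F# major would have A#m (iii). A is the degree-3 chord of F# minor, so it is the borrowed bIII. Bm (B–D–F#) is not: scale degree 4 in F# major carries B (IV). In F# minor the chord on that degree is Bm, so here it functions as iv, borrowed from the parallel minor. D (D–F#–A) is not: scale degree 6 in F# major carries D#m (vi). In F# minor the chord on that degree is D, so here it functions as bVI, borrowed from the parallel minor.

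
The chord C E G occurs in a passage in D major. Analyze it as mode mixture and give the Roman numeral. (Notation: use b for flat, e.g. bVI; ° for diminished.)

bVII

C is the lowered form of scale degree 7 in D major (the diatonic degree 7 is C#). C–E–G is a major chord — the form found in D minor, not the diatonic vii° (C#dim). Borrowed into D major it is written bVII.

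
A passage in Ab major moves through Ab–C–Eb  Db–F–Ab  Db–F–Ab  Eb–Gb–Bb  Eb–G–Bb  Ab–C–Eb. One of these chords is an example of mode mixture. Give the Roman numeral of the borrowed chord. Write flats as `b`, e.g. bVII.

The diatonic triads in Ab major are Ab, Bbm, Cm, Db, Eb, Fm, Gdim. Ab–C–Eb = Ab, Db–F–Ab = Db and Eb–G–Bb = Eb all belong to that set. Eb–Gb–Bb is not: scale degree 5 in Ab major carries Eb (V). In Ab minor the chord on that degree is Ebm, so here it functions as v, borrowed from the parallel minor.

v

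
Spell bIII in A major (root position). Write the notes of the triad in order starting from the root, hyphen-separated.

C-E-G

The root of bIII is the lowered 3rd degree: C# becomes C. Stacking thirds in A minor on C gives C–E–G.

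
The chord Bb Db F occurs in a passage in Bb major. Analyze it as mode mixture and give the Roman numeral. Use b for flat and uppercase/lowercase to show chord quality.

i

Bb is scale degree 1 in Bb major. Bb–Db–F is a minor chord — the form found in Bb minor, not the diatonic I (Bb). Borrowed into Bb major it is written i.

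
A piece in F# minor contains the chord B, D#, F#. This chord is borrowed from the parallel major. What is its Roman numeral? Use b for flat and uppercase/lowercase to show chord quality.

IV

B is scale degree 4 in F# minor. B–D#–F# is a major chord — the form found in F# major, not the diatonic iv (Bm). Borrowed into F# minor it is written IV.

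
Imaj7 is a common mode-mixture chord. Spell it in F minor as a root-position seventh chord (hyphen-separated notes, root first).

F-A-C-E

Imaj7 is built on scale degree 1, which is F in both F minor and its parallel. In F major the chord on F is F–A–C–E.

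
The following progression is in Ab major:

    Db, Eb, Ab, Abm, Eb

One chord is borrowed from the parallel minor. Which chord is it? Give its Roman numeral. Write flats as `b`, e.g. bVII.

In Ab major the diatonic chords are Ab, Bbm, Cm, Db, Eb, Fm, Gdim. Of the given chords, Db, Eb and Ab are diatonic. But Abm (Ab–Cb–Eb) is foreign: the diatonic I on degree 1 is Ab, whereas Abm comes from Ab minor. It is labeled i.

i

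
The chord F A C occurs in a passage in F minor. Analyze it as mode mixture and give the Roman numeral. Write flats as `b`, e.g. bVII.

F is scale degree 1 in F minor. Diatonically F minor has Fm (i) on that degree; F–A–C is instead the major chord native to F major, so it takes the label I.

I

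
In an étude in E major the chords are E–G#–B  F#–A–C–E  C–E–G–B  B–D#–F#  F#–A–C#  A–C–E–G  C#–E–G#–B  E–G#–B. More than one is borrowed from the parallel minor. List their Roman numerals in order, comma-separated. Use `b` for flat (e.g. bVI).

In E major the diatonic chords are E, F#m, G#m, A, B, C#m, D#dim. Of the given chords, E–G#–B = E, B–D#–F# = B, F#–A–C# = F#m and C#–E–G#–B = C#m7 are diatonic. F#–A–C–E is not: scale degree 2 in E major carries F#m (ii). In E minor the chord on that degree is F#m7b5, so here it functions as iiø7, borrowed from the parallel minor. C–E–G–B is not: scale degree 6 in E major carries C#m (vi). In E minor the chord on that degree is Cmaj7, so here it functions as bVImaj7, borrowed from the parallel minor. But A–C–E–G is foreign: the diatonic IV on degree 4 is A, whereas Am7 comes from E minor. It is labeled iv7.

iiø7, bVImaj7, iv7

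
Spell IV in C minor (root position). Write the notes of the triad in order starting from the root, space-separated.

IV is built on scale degree 4, which is F in both C minor and its parallel. Stacking thirds in C major on F gives F–A–C.

F A C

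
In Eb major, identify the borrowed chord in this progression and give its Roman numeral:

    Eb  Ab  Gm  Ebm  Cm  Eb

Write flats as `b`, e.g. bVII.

The diatonic triads in Eb major are Eb, Fm, Gm, Ab, Bb, Cm, Ddim. Eb, Ab, Gm and Cm are all diatonic. Ebm (Eb–Gb–Bb) doesn't fit — on degree 1 Eb major would have Eb (I). Ebm is the degree-1 chord of Eb minor, so it is the borrowed i.

i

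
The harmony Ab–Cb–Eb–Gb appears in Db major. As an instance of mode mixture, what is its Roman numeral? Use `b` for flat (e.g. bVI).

v7

The root Ab is the diatonic 5th degree of Db major; the borrowing shows in the chord quality. The diatonic chord on degree 5 would be Ab (V), but Ab–Cb–Eb–Gb is the minor-seventh chord from Db minor. As a borrowed chord it is labeled v7.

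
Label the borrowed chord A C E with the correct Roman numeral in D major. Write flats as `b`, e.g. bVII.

v

The root A is the diatonic 5th degree of D major; the borrowing shows in the chord quality. The diatonic chord on degree 5 would be A (V), but A–C–E is the minor chord from D minor. As a borrowed chord it is labeled v.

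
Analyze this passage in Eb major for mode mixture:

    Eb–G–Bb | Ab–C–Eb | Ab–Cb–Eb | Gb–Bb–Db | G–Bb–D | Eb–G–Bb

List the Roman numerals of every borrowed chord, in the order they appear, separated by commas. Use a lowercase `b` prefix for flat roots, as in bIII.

The diatonic triads in Eb major are Eb, Fm, Gm, Ab, Bb, Cm, Ddim. Eb–G–Bb = Eb, Ab–C–Eb = Ab and G–Bb–D = Gm all belong to that set. Ab–Cb–Eb is not: scale degree 4 in Eb major carries Ab (IV). In Eb minor the chord on that degree is Abm, so here it functions as iv, borrowed from the parallel minor. Gb–Bb–Db doesn't fit — on degree 3 Eb major would have Gm (iii). Gb is the degree-3 chord of Eb minor, so it is the borrowed bIII.

iv, bIII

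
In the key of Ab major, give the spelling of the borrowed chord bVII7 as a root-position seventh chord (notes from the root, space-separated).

bVII7 is built on the lowered scale degree 7. In Ab major degree 7 is G; lowered it becomes Gb. Stacking thirds in Ab minor on Gb gives Gb–Bb–Db–Fb.

Gb Bb Db Fb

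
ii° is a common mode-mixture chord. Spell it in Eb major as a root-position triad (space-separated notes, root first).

F Ab Cb

ii° is built on scale degree 2, which is F in both Eb major and its parallel. In Eb minor the chord on F is F–Ab–Cb.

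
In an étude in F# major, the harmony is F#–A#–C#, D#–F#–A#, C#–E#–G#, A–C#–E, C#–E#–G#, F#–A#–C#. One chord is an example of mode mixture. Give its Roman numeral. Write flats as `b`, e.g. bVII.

F# major has the diatonic set F#, G#m, A#m, B, C#, D#m, E#dim. F#–A#–C# = F#, D#–F#–A# = D#m and C#–E#–G# = C# all belong to that set. A–C#–E is not: scale degree 3 in F# major carries A#m (iii). In F# minor the chord on that degree is A, so here it functions as bIII, borrowed from the parallel minor.

bIII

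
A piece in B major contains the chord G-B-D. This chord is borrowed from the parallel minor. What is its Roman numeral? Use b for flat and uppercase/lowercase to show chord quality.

bVI

G is the lowered form of scale degree 6 in B major (the diatonic degree 6 is G#). The diatonic chord on degree 6 would be G#m (vi), but G–B–D is the major chord from B minor. As a borrowed chord it is labeled bVI.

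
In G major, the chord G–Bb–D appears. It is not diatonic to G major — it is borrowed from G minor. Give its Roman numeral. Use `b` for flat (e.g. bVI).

G is scale degree 1 in G major. The diatonic chord on degree 1 would be G (I), but G–Bb–D is the minor chord from G minor. As a borrowed chord it is labeled i.

i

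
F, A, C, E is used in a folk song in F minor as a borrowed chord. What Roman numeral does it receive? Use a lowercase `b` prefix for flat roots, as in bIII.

F is scale degree 1 in F minor. Diatonically F minor has Fm (i) on that degree; F–A–C–E is instead the major-seventh chord native to F major, so it takes the label Imaj7.

Imaj7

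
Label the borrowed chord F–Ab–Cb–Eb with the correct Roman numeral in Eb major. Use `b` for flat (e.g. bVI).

The root F is the diatonic 2nd degree of Eb major; the borrowing shows in the chord quality. The diatonic chord on degree 2 would be Fm (ii), but F–Ab–Cb–Eb is the half-diminished-seventh chord from Eb minor. As a borrowed chord it is labeled iiø7.

iiø7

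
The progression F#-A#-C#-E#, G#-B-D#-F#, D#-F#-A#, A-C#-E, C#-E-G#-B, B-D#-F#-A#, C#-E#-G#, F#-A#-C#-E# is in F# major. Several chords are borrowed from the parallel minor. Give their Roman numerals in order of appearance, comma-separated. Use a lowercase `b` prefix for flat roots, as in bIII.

In F# major the diatonic chords are F#, G#m, A#m, B, C#, D#m, E#dim. Of the given chords, F#–A#–C#–E# = F#maj7, G#–B–D#–F# = G#m7, D#–F#–A# = D#m, B–D#–F#–A# = Bmaj7 and C#–E#–G# = C# are diatonic. A–C#–E doesn't fit — on degree 3 F# major would have A#m (iii). A is the degree-3 chord of F# minor, so it is the borrowed bIII. C#–E–G#–B doesn't fit — on degree 5 F# major would have C# (V). C#m7 is the degree-5 chord of F# minor, so it is the borrowed v7.

bIII, v7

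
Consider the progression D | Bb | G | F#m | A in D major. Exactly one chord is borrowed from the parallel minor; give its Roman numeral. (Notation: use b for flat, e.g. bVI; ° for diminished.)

bVI

In D major the diatonic chords are D, Em, F#m, G, A, Bm, C#dim. D, G, F#m and A are all diatonic. Bb (Bb–D–F) is not: scale degree 6 in D major carries Bm (vi). In D minor the chord on that degree is Bb, so here it functions as bVI, borrowed from the parallel minor.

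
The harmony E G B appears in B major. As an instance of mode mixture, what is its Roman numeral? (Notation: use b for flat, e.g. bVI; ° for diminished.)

iv

E is scale degree 4 in B major. The diatonic chord on degree 4 would be E (IV), but E–G–B is the minor chord from B minor. As a borrowed chord it is labeled iv.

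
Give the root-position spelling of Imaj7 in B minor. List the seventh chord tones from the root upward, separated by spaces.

B D# F# A#

The root, B, is scale degree 1 — the same note in B minor and B major; only the chord quality changes. Stacking thirds in B major on B gives B–D#–F#–A#.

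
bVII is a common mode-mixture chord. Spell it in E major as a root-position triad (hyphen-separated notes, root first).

Scale degree 7 in E major is D#. bVII uses the lowered form, D, taken from E minor. In E minor the chord on D is D–F#–A.

D-F#-A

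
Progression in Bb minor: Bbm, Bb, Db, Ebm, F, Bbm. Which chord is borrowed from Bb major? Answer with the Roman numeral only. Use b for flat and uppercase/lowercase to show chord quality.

The diatonic triads in Bb minor (with V from harmonic minor) are Bbm, Cdim, Db, Ebm, F, Gb, Ab. Bbm, Db, Ebm and F are all diatonic. Bb (Bb–D–F) is not: scale degree 1 in Bb minor carries Bbm (i). In Bb major the chord on that degree is Bb, so here it functions as I, borrowed from the parallel major.

I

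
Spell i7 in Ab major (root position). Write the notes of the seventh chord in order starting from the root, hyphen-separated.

The root, Ab, is scale degree 1 — the same note in Ab major and Ab minor; only the chord quality changes. Building the minor-seventh chord from the parallel minor on Ab: Ab–Cb–Eb–Gb.

Ab-Cb-Eb-Gb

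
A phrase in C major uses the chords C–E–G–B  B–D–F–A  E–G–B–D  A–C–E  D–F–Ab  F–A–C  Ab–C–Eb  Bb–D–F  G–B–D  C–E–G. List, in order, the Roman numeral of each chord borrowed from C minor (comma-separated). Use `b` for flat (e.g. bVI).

C major has the diatonic set C, Dm, Em, F, G, Am, Bdim. C–E–G–B = Cmaj7, B–D–F–A = Bm7b5, E–G–B–D = Em7, A–C–E = Am, F–A–C = F, G–B–D = G and C–E–G = C all belong to that set. But D–F–Ab is foreign: the diatonic ii on degree 2 is Dm, whereas Ddim comes from C minor. It is labeled ii°. Ab–C–Eb doesn't fit — on degree 6 C major would have Am (vi). Ab is the degree-6 chord of C minor, so it is the borrowed bVI. Bb–D–F doesn't fit — on degree 7 C major would have Bdim (vii°). Bb is the degree-7 chord of C minor, so it is the borrowed bVII.

ii°, bVI, bVII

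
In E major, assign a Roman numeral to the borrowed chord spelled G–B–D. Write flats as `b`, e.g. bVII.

G is the lowered form of scale degree 3 in E major (the diatonic degree 3 is G#). Diatonically E major has G#m (iii) on that degree; G–B–D is instead the major chord native to E minor, so it takes the label bIII.

bIII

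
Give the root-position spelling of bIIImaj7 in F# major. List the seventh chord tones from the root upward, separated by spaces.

A C# E G#

Scale degree 3 in F# major is A#. bIIImaj7 uses the lowered form, A, taken from F# minor. Stacking thirds in F# minor on A gives A–C#–E–G#.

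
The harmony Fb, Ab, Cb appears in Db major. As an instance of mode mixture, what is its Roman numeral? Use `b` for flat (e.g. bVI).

bIII

The root Fb is the lowered 3rd scale degree — diatonically Db major has F there. Diatonically Db major has Fm (iii) on that degree; Fb–Ab–Cb is instead the major chord native to Db minor, so it takes the label bIII.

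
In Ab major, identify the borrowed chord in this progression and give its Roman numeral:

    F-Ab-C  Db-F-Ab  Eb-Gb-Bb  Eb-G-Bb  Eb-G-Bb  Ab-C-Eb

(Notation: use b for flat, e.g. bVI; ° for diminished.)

v

Ab major has the diatonic set Ab, Bbm, Cm, Db, Eb, Fm, Gdim. Of the given chords, F–Ab–C = Fm, Db–F–Ab = Db, Eb–G–Bb = Eb and Ab–C–Eb = Ab are diatonic. Eb–Gb–Bb doesn't fit — on degree 5 Ab major would have Eb (V). Ebm is the degree-5 chord of Ab minor, so it is the borrowed v.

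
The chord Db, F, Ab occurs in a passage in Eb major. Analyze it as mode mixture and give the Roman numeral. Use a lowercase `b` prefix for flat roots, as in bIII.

Db is the lowered form of scale degree 7 in Eb major (the diatonic degree 7 is D). Diatonically Eb major has Ddim (vii°) on that degree; Db–F–Ab is instead the major chord native to Eb minor, so it takes the label bVII.

bVII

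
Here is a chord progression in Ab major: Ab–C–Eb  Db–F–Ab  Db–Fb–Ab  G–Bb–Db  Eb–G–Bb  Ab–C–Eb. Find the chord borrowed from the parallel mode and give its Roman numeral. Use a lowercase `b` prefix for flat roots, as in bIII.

iv

The diatonic triads in Ab major are Ab, Bbm, Cm, Db, Eb, Fm, Gdim. Ab–C–Eb = Ab, Db–F–Ab = Db, G–Bb–Db = Gdim and Eb–G–Bb = Eb all belong to that set. But Db–Fb–Ab is foreign: the diatonic IV on degree 4 is Db, whereas Dbm comes from Ab minor. It is labeled iv.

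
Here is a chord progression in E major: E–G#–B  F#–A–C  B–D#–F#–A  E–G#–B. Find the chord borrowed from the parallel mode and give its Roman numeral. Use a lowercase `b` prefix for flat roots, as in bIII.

The diatonic triads in E major are E, F#m, G#m, A, B, C#m, D#dim. E–G#–B = E and B–D#–F#–A = B7 both belong to that set. F#–A–C is not: scale degree 2 in E major carries F#m (ii). In E minor the chord on that degree is F#dim, so here it functions as ii°, borrowed from the parallel minor.

ii°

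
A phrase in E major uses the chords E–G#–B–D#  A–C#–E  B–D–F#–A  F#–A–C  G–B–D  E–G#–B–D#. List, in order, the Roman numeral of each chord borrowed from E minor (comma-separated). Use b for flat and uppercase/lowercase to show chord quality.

E major has the diatonic set E, F#m, G#m, A, B, C#m, D#dim. E–G#–B–D# = Emaj7 and A–C#–E = A both belong to that set. B–D–F#–A is not: scale degree 5 in E major carries B (V). In E minor the chord on that degree is Bm7, so here it functions as v7, borrowed from the parallel minor. F#–A–C doesn't fit — on degree 2 E major would have F#m (ii). F#dim is the degree-2 chord of E minor, so it is the borrowed ii°. G–B–D doesn't fit — on degree 3 E major would have G#m (iii). G is the degree-3 chord of E minor, so it is the borrowed bIII.

v7, ii°, bIII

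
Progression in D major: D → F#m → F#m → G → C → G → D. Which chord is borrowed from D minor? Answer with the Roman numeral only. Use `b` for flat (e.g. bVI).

The diatonic triads in D major are D, Em, F#m, G, A, Bm, C#dim. D, F#m and G are all diatonic. But C (C–E–G) is foreign: the diatonic vii° on degree 7 is C#dim, whereas C comes from D minor. It is labeled bVII.

bVII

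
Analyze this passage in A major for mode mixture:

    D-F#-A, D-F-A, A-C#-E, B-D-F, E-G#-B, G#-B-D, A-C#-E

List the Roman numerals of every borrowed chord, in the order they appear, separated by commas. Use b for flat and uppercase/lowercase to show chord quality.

The diatonic triads in A major are A, Bm, C#m, D, E, F#m, G#dim. D–F#–A = D, A–C#–E = A, E–G#–B = E and G#–B–D = G#dim are all diatonic. D–F–A is not: scale degree 4 in A major carries D (IV). In A minor the chord on that degree is Dm, so here it functions as iv, borrowed from the parallel minor. B–D–F doesn't fit — on degree 2 A major would have Bm (ii). Bdim is the degree-2 chord of A minor, so it is the borrowed ii°.

iv, ii°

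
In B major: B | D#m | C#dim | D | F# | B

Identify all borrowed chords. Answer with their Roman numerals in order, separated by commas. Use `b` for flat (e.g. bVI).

The diatonic triads in B major are B, C#m, D#m, E, F#, G#m, A#dim. Of the given chords, B, D#m and F# are diatonic. C#dim (C#–E–G) is not: scale degree 2 in B major carries C#m (ii). In B minor the chord on that degree is C#dim, so here it functions as ii°, borrowed from the parallel minor. But D (D–F#–A) is foreign: the diatonic iii on degree 3 is D#m, whereas D comes from B minor. It is labeled bIII.

ii°, bIII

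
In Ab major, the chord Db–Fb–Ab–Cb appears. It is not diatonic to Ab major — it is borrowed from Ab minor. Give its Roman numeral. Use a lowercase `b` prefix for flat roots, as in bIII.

Db is scale degree 4 in Ab major. The diatonic chord on degree 4 would be Db (IV), but Db–Fb–Ab–Cb is the minor-seventh chord from Ab minor. As a borrowed chord it is labeled iv7.

iv7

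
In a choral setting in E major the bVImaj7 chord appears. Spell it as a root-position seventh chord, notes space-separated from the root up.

C E G B

The root of bVImaj7 is the lowered 6th degree: C# becomes C. Building the major-seventh chord from the parallel minor on C: C–E–G–B.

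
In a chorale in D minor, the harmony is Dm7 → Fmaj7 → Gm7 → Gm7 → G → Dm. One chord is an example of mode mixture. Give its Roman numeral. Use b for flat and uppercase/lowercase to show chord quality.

The diatonic triads in D minor (with V from harmonic minor) are Dm, Edim, F, Gm, A, Bb, C. Of the given chords, Dm7, Fmaj7, Gm7 and Dm are diatonic. G (G–B–D) doesn't fit — on degree 4 D minor would have Gm (iv). G is the degree-4 chord of D major, so it is the borrowed IV.

IV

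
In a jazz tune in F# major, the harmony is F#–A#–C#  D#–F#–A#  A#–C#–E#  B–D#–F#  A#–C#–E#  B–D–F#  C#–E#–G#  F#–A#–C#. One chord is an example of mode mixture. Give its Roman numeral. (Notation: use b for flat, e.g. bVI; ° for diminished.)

iv

In F# major the diatonic chords are F#, G#m, A#m, B, C#, D#m, E#dim. Of the given chords, F#–A#–C# = F#, D#–F#–A# = D#m, A#–C#–E# = A#m, B–D#–F# = B and C#–E#–G# = C# are diatonic. B–D–F# doesn't fit — on degree 4 F# major would have B (IV). Bm is the degree-4 chord of F# minor, so it is the borrowed iv.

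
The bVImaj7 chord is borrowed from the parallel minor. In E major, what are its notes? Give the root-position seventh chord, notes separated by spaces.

The root of bVImaj7 is the lowered 6th degree: C# becomes C. In E minor the chord on C is C–E–G–B.

C E G B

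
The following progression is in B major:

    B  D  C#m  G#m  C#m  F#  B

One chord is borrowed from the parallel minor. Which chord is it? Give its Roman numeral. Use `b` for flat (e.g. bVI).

The diatonic triads in B major are B, C#m, D#m, E, F#, G#m, A#dim. B, C#m, G#m and F# are all diatonic. But D (D–F#–A) is foreign: the diatonic iii on degree 3 is D#m, whereas D comes from B minor. It is labeled bIII.

bIII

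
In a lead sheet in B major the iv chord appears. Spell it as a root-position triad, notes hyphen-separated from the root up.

iv is built on scale degree 4, which is E in both B major and its parallel. Stacking thirds in B minor on E gives E–G–B.

E-G-B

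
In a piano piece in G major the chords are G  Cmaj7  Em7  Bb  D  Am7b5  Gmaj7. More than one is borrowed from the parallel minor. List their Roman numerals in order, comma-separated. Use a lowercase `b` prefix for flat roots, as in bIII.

bIII, iiø7

The diatonic triads in G major are G, Am, Bm, C, D, Em, F#dim. G, Cmaj7, Em7, D and Gmaj7 all belong to that set. But Bb (Bb–D–F) is foreign: the diatonic iii on degree 3 is Bm, whereas Bb comes from G minor. It is labeled bIII. Am7b5 (A–C–Eb–G) doesn't fit — on degree 2 G major would have Am (ii). Am7b5 is the degree-2 chord of G minor, so it is the borrowed iiø7.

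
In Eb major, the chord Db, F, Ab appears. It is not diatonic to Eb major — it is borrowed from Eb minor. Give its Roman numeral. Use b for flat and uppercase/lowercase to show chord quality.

Db is the lowered form of scale degree 7 in Eb major (the diatonic degree 7 is D). Diatonically Eb major has Ddim (vii°) on that degree; Db–F–Ab is instead the major chord native to Eb minor, so it takes the label bVII.

bVII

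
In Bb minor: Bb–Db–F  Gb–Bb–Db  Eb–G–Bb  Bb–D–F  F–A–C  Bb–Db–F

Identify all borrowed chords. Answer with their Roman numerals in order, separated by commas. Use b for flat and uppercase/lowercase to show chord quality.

The diatonic triads in Bb minor (with V from harmonic minor) are Bbm, Cdim, Db, Ebm, F, Gb, Ab. Bb–Db–F = Bbm, Gb–Bb–Db = Gb and F–A–C = F all belong to that set. Eb–G–Bb is not: scale degree 4 in Bb minor carries Ebm (iv). In Bb major the chord on that degree is Eb, so here it functions as IV, borrowed from the parallel major. Bb–D–F doesn't fit — on degree 1 Bb minor would have Bbm (i). Bb is the degree-1 chord of Bb major, so it is the borrowed I.

IV, I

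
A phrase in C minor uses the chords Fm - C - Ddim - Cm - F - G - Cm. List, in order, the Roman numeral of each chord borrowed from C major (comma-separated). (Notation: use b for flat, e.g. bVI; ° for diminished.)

I, IV

The diatonic triads in C minor (with V from harmonic minor) are Cm, Ddim, Eb, Fm, G, Ab, Bb. Fm, Ddim, Cm and G are all diatonic. But C (C–E–G) is foreign: the diatonic i on degree 1 is Cm, whereas C comes from C major. It is labeled I. F (F–A–C) doesn't fit — on degree 4 C minor would have Fm (iv). F is the degree-4 chord of C major, so it is the borrowed IV.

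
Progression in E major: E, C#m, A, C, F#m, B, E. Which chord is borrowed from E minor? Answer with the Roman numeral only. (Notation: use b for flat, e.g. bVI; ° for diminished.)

bVI

In E major the diatonic chords are E, F#m, G#m, A, B, C#m, D#dim. E, C#m, A, F#m and B are all diatonic. But C (C–E–G) is foreign: the diatonic vi on degree 6 is C#m, whereas C comes from E minor. It is labeled bVI.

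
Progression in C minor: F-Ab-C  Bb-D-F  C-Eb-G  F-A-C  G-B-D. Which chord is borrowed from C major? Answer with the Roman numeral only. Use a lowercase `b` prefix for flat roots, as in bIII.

C minor has the diatonic set Cm, Ddim, Eb, Fm, G, Ab, Bb (with V from harmonic minor). F–Ab–C = Fm, Bb–D–F = Bb, C–Eb–G = Cm and G–B–D = G all belong to that set. But F–A–C is foreign: the diatonic iv on degree 4 is Fm, whereas F comes from C major. It is labeled IV.

IV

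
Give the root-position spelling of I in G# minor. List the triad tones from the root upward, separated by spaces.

G# B# D#

The root, G#, is scale degree 1 — the same note in G# minor and G# major; only the chord quality changes. Building the major chord from the parallel major on G#: G#–B#–D#.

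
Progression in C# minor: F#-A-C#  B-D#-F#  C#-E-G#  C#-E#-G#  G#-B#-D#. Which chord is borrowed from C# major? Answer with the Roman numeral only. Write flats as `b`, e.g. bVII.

I

C# minor has the diatonic set C#m, D#dim, E, F#m, G#, A, B (with V from harmonic minor). F#–A–C# = F#m, B–D#–F# = B, C#–E–G# = C#m and G#–B#–D# = G# all belong to that set. But C#–E#–G# is foreign: the diatonic i on degree 1 is C#m, whereas C# comes from C# major. It is labeled I.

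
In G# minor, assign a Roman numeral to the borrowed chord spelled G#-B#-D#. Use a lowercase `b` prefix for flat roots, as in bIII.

The root G# is the diatonic 1st degree of G# minor; the borrowing shows in the chord quality. Diatonically G# minor has G#m (i) on that degree; G#–B#–D# is instead the major chord native to G# major, so it takes the label I.

I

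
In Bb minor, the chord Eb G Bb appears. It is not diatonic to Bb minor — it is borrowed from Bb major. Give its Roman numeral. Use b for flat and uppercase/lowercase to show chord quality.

IV

The root Eb is the diatonic 4th degree of Bb minor; the borrowing shows in the chord quality. Eb–G–Bb is a major chord — the form found in Bb major, not the diatonic iv (Ebm). Borrowed into Bb minor it is written IV.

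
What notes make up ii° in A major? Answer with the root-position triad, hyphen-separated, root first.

B-D-F

The root, B, is scale degree 2 — the same note in A major and A minor; only the chord quality changes. In A minor the chord on B is B–D–F.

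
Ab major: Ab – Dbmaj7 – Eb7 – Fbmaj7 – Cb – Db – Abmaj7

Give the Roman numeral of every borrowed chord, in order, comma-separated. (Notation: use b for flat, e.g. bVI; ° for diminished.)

The diatonic triads in Ab major are Ab, Bbm, Cm, Db, Eb, Fm, Gdim. Of the given chords, Ab, Dbmaj7, Eb7, Db and Abmaj7 are diatonic. Fbmaj7 (Fb–Ab–Cb–Eb) is not: scale degree 6 in Ab major carries Fm (vi). In Ab minor the chord on that degree is Fbmaj7, so here it functions as bVImaj7, borrowed from the parallel minor. Cb (Cb–Eb–Gb) doesn't fit — on degree 3 Ab major would have Cm (iii). Cb is the degree-3 chord of Ab minor, so it is the borrowed bIII.

bVImaj7, bIII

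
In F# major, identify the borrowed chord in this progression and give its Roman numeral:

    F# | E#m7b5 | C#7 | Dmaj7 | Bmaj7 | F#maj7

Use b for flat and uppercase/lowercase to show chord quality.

bVImaj7

The diatonic triads in F# major are F#, G#m, A#m, B, C#, D#m, E#dim. F#, E#m7b5, C#7, Bmaj7 and F#maj7 are all diatonic. Dmaj7 (D–F#–A–C#) doesn't fit — on degree 6 F# major would have D#m (vi). Dmaj7 is the degree-6 chord of F# minor, so it is the borrowed bVImaj7.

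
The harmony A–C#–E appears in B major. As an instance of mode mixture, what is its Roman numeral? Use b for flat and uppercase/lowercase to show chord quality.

The root A is the lowered 7th scale degree — diatonically B major has A# there. The diatonic chord on degree 7 would be A#dim (vii°), but A–C#–E is the major chord from B minor. As a borrowed chord it is labeled bVII.

bVII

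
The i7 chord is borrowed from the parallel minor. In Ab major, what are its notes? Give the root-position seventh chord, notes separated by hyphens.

The root, Ab, is scale degree 1 — the same note in Ab major and Ab minor; only the chord quality changes. Building the minor-seventh chord from the parallel minor on Ab: Ab–Cb–Eb–Gb.

Ab-Cb-Eb-Gb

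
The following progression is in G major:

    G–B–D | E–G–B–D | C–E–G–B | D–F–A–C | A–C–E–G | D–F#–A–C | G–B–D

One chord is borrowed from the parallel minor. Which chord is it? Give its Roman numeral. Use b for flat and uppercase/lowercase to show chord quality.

G major has the diatonic set G, Am, Bm, C, D, Em, F#dim. G–B–D = G, E–G–B–D = Em7, C–E–G–B = Cmaj7, A–C–E–G = Am7 and D–F#–A–C = D7 are all diatonic. D–F–A–C is not: scale degree 5 in G major carries D (V). In G minor the chord on that degree is Dm7, so here it functions as v7, borrowed from the parallel minor.

v7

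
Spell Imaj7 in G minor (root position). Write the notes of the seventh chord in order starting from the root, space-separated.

G B D F#

Imaj7 is built on scale degree 1, which is G in both G minor and its parallel. In G major the chord on G is G–B–D–F#.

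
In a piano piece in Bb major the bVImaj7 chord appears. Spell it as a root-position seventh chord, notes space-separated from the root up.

The root of bVImaj7 is the lowered 6th degree: G becomes Gb. Building the major-seventh chord from the parallel minor on Gb: Gb–Bb–Db–F.

Gb Bb Db F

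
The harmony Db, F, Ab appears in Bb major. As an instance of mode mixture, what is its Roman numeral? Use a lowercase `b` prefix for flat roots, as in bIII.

The root Db is the lowered 3rd scale degree — diatonically Bb major has D there. The diatonic chord on degree 3 would be Dm (iii), but Db–F–Ab is the major chord from Bb minor. As a borrowed chord it is labeled bIII.

bIII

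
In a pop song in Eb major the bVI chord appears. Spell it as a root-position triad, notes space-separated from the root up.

bVI is built on the lowered scale degree 6. In Eb major degree 6 is C; lowered it becomes Cb. In Eb minor the chord on Cb is Cb–Eb–Gb.

Cb Eb Gb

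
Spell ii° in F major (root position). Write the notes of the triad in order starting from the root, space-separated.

The root, G, is scale degree 2 — the same note in F major and F minor; only the chord quality changes. In F minor the chord on G is G–Bb–Db.

G Bb Db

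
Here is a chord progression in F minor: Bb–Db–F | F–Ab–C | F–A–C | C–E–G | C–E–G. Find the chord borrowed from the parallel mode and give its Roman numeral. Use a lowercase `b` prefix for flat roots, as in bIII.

I

The diatonic triads in F minor (with V from harmonic minor) are Fm, Gdim, Ab, Bbm, C, Db, Eb. Bb–Db–F = Bbm, F–Ab–C = Fm and C–E–G = C are all diatonic. F–A–C is not: scale degree 1 in F minor carries Fm (i). In F major the chord on that degree is F, so here it functions as I, borrowed from the parallel major.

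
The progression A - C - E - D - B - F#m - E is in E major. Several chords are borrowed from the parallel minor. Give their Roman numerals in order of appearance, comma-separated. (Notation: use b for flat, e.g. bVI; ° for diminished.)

bVI, bVII

E major has the diatonic set E, F#m, G#m, A, B, C#m, D#dim. A, E, B and F#m are all diatonic. But C (C–E–G) is foreign: the diatonic vi on degree 6 is C#m, whereas C comes from E minor. It is labeled bVI. D (D–F#–A) is not: scale degree 7 in E major carries D#dim (vii°). In E minor the chord on that degree is D, so here it functions as bVII, borrowed from the parallel minor.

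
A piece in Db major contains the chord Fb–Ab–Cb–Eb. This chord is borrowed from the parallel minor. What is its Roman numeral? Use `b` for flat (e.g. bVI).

bIIImaj7

The root Fb is the lowered 3rd scale degree — diatonically Db major has F there. Fb–Ab–Cb–Eb is a major-seventh chord — the form found in Db minor, not the diatonic iii (Fm). Borrowed into Db major it is written bIIImaj7.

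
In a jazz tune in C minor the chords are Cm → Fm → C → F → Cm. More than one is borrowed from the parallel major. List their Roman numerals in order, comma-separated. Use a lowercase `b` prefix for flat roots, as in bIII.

I, IV

In C minor (with V from harmonic minor) the diatonic chords are Cm, Ddim, Eb, Fm, G, Ab, Bb. Cm and Fm are both diatonic. C (C–E–G) doesn't fit — on degree 1 C minor would have Cm (i). C is the degree-1 chord of C major, so it is the borrowed I. F (F–A–C) doesn't fit — on degree 4 C minor would have Fm (iv). F is the degree-4 chord of C major, so it is the borrowed IV.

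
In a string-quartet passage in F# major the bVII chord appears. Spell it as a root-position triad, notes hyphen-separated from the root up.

E-G#-B

Scale degree 7 in F# major is E#. bVII uses the lowered form, E, taken from F# minor. Stacking thirds in F# minor on E gives E–G#–B.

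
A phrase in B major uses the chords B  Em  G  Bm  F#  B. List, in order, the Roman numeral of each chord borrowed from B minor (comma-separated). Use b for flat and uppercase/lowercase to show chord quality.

The diatonic triads in B major are B, C#m, D#m, E, F#, G#m, A#dim. B and F# both belong to that set. Em (E–G–B) is not: scale degree 4 in B major carries E (IV). In B minor the chord on that degree is Em, so here it functions as iv, borrowed from the parallel minor. G (G–B–D) doesn't fit — on degree 6 B major would have G#m (vi). G is the degree-6 chord of B minor, so it is the borrowed bVI. Bm (B–D–F#) is not: scale degree 1 in B major carries B (I). In B minor the chord on that degree is Bm, so here it functions as i, borrowed from the parallel minor.

iv, bVI, i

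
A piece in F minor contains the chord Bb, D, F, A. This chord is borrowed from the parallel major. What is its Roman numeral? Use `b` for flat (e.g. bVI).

IVmaj7

Bb is scale degree 4 in F minor. Diatonically F minor has Bbm (iv) on that degree; Bb–D–F–A is instead the major-seventh chord native to F major, so it takes the label IVmaj7.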